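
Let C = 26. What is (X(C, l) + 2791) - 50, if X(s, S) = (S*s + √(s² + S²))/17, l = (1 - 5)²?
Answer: 47013/17 + 2*√233/17 ≈ 2767.3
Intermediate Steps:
l = 16 (l = (-4)² = 16)
X(s, S) = √(S² + s²)/17 + S*s/17 (X(s, S) = (S*s + √(S² + s²))*(1/17) = (√(S² + s²) + S*s)*(1/17) = √(S² + s²)/17 + S*s/17)
(X(C, l) + 2791) - 50 = ((√(16² + 26²)/17 + (1/17)*16*26) + 2791) - 50 = ((√(256 + 676)/17 + 416/17) + 2791) - 50 = ((√932/17 + 416/17) + 2791) - 50 = (((2*√233)/17 + 416/17) + 2791) - 50 = ((2*√233/17 + 416/17) + 2791) - 50 = ((416/17 + 2*√233/17) + 2791) - 50 = (47863/17 + 2*√233/17) - 50 = 47013/17 + 2*√233/17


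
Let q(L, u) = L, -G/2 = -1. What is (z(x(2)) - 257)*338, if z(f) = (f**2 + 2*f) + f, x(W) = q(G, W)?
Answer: -83486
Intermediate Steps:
G = 2 (G = -2*(-1) = 2)
x(W) = 2
z(f) = f**2 + 3*f
(z(x(2)) - 257)*338 = (2*(3 + 2) - 257)*338 = (2*5 - 257)*338 = (10 - 257)*338 = -247*338 = -83486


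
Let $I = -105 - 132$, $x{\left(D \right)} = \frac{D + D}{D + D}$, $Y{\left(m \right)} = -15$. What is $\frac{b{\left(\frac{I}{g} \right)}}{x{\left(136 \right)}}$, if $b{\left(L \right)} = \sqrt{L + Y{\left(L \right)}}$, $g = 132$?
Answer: $\frac{i \sqrt{8129}}{22} \approx 4.0982 i$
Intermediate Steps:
$x{\left(D \right)} = 1$ ($x{\left(D \right)} = \frac{2 D}{2 D} = 2 D \frac{1}{2 D} = 1$)
$I = -237$ ($I = -105 - 132 = -237$)
$b{\left(L \right)} = \sqrt{-15 + L}$ ($b{\left(L \right)} = \sqrt{L - 15} = \sqrt{-15 + L}$)
$\frac{b{\left(\frac{I}{g} \right)}}{x{\left(136 \right)}} = \frac{\sqrt{-15 - \frac{237}{132}}}{1} = \sqrt{-15 - \frac{79}{44}} \cdot 1 = \sqrt{- \frac{739}{44}} \cdot 1 = \frac{i \sqrt{8129}}{22} \cdot 1 = \frac{i \sqrt{8129}}{22}$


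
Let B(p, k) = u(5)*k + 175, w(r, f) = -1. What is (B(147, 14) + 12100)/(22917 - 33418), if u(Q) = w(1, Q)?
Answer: -12261/10501 ≈ -1.1676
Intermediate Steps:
u(Q) = -1
B(p, k) = 175 - k (B(p, k) = -k + 175 = 175 - k)
(B(147, 14) + 12100)/(22917 - 33418) = ((175 - 1*14) + 12100)/(22917 - 33418) = ((175 - 14) + 12100)/(-10501) = (161 + 12100)*(-1/10501) = 12261*(-1/10501) = -12261/10501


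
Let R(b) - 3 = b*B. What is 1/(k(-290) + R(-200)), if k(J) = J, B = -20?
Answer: 1/3713 ≈ 0.00026932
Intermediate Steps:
R(b) = 3 - 20*b (R(b) = 3 + b*(-20) = 3 - 20*b)
1/(k(-290) + R(-200)) = 1/(-290 + (3 - 20*(-200))) = 1/(-290 + (3 + 4000)) = 1/(-290 + 4003) = 1/3713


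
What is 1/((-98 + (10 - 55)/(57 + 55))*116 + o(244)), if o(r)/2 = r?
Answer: -28/305945 ≈ -9.1520e-5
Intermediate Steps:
o(r) = 2*r
1/((-98 + (10 - 55)/(57 + 55))*116 + o(244)) = 1/((-98 + (10 - 55)/(57 + 55))*116 + 2*244) = 1/((-98 - 45/112)*116 + 488) = 1/(-11021/112*116 + 488) = 1/(-319609/28 + 488) = 1/(-305945/28) = -28/305945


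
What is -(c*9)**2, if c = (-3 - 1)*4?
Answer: -20736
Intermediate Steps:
c = -16 (c = -4*4 = -16)
-(c*9)**2 = -(-16*9)**2 = -1*(-144)**2 = -1*20736 = -20736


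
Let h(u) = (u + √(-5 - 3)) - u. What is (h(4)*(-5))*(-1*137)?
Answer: 1370*I*√2 ≈ 1937.5*I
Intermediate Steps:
h(u) = 2*I*√2 (h(u) = (u + √(-8)) - u = (u + 2*I*√2) - u = 2*I*√2)
(h(4)*(-5))*(-1*137) = ((2*I*√2)*(-5))*(-1*137) = -10*I*√2*(-137) = 1370*I*√2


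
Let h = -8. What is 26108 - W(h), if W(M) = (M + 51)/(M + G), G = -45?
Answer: 1383767/53 ≈ 26109.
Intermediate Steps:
W(M) = (51 + M)/(-45 + M) (W(M) = (M + 51)/(M - 45) = (51 + M)/(-45 + M))
26108 - W(h) = 26108 - (51 - 8)/(-45 - 8) = 26108 - 43/(-53) = 26108 - (-1)*43/53 = 26108 - 1*(-43/53) = 26108 + 43/53 = 1383767/53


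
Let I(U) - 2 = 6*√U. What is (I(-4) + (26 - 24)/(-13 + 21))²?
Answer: -2223/16 + 54*I ≈ -138.94 + 54.0*I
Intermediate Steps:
I(U) = 2 + 6*√U
(I(-4) + (26 - 24)/(-13 + 21))² = ((2 + 6*√(-4)) + (26 - 24)/(-13 + 21))² = ((2 + 6*(2*I)) + 2/8)² = ((2 + 12*I) + 2*(⅛))² = ((2 + 12*I) + ¼)² = (9/4 + 12*I)²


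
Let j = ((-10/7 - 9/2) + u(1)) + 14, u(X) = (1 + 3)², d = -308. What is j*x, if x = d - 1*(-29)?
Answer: -94023/14 ≈ -6715.9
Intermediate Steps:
u(X) = 16 (u(X) = 4² = 16)
j = 337/14 (j = ((-10/7 - 9/2) + 16) + 14 = (-83/14 + 16) + 14 = 141/14 + 14 = 337/14 ≈ 24.071)
x = -279 (x = -308 - 1*(-29) = -308 + 29 = -279)
j*x = (337/14)*(-279) = -94023/14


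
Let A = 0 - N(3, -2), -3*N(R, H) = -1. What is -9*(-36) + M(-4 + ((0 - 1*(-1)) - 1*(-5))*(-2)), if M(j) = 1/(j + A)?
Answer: 15873/49 ≈ 323.94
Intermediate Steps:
N(R, H) = 1/3 (N(R, H) = -1/3*(-1) = 1/3)
A = -1/3 (A = 0 - 1*1/3 = 0 - 1/3 = -1/3 ≈ -0.33333)
M(j) = 1/(-1/3 + j) (M(j) = 1/(j - 1/3) = 1/(-1/3 + j))
-9*(-36) + M(-4 + ((0 - 1*(-1)) - 1*(-5))*(-2)) = -9*(-36) + 3/(-1 + 3*(-4 + ((0 - 1*(-1)) - 1*(-5))*(-2))) = 324 + 3/(-1 + 3*(-4 + ((0 + 1) + 5)*(-2))) = 324 + 3/(-1 + 3*(-4 + (1 + 5)*(-2))) = 324 + 3/(-1 + 3*(-4 + 6*(-2))) = 324 + 3/(-1 + 3*(-4 - 12)) = 324 + 3/(-1 + 3*(-16)) = 324 + 3/(-1 - 48) = 324 + 3/(-49) = 324 + 3*(-1/49) = 324 - 3/49 = 15873/49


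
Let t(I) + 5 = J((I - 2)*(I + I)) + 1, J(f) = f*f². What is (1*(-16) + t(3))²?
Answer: 38416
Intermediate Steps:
J(f) = f³
t(I) = -4 + 8*I³*(-2 + I)³ (t(I) = -5 + (((I - 2)*(I + I))³ + 1) = -5 + (((-2 + I)*(2*I))³ + 1) = -5 + ((2*I*(-2 + I))³ + 1) = -5 + (8*I³*(-2 + I)³ + 1) = -5 + (1 + 8*I³*(-2 + I)³) = -4 + 8*I³*(-2 + I)³)
(1*(-16) + t(3))² = (1*(-16) + (-4 + 8*3³*(-2 + 3)³))² = (-16 + (-4 + 8*27*1³))² = (-16 + (-4 + 8*27*1))² = (-16 + (-4 + 216))² = (-16 + 212)² = 196² = 38416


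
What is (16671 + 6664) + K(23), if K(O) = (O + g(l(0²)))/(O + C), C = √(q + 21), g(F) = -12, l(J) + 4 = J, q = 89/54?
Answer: 638062567/27343 - 33*√7338/27343 ≈ 23335.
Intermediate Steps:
q = 89/54 (q = 89*(1/54) = 89/54 ≈ 1.6481)
l(J) = -4 + J
C = √7338/18 (C = √(89/54 + 21) = √(1223/54) = √7338/18 ≈ 4.7590)
K(O) = (-12 + O)/(O + √7338/18) (K(O) = (O - 12)/(O + √7338/18) = (-12 + O)/(O + √7338/18))
(16671 + 6664) + K(23) = (16671 + 6664) + 18*(-12 + 23)/(√7338 + 18*23) = 23335 + 18*11/(√7338 + 414) = 23335 + 18*11/(414 + √7338) = 23335 + 198/(414 + √7338)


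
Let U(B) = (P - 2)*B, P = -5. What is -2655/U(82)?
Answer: 2655/574 ≈ 4.6254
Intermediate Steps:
U(B) = -7*B (U(B) = (-5 - 2)*B = -7*B)
-2655/U(82) = -2655/((-7*82)) = -2655/(-574) = -2655*(-1/574) = 2655/574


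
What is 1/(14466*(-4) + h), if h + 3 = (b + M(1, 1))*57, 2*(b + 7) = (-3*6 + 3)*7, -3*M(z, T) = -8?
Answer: -2/122213 ≈ -1.6365e-5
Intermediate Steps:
M(z, T) = 8/3 (M(z, T) = -⅓*(-8) = 8/3)
b = -119/2 (b = -7 + ((-3*6 + 3)*7)/2 = -7 + ((-18 + 3)*7)/2 = -7 + (-15*7)/2 = -7 + (½)*(-105) = -7 - 105/2 = -119/2 ≈ -59.500)
h = -6485/2 (h = -3 + (-119/2 + 8/3)*57 = -3 - 341/6*57 = -3 - 6479/2 = -6485/2 ≈ -3242.5)
1/(14466*(-4) + h) = 1/(14466*(-4) - 6485/2) = 1/(-57864 - 6485/2) = 1/(-122213/2) = -2/122213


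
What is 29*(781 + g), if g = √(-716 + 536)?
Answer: 22649 + 174*I*√5 ≈ 22649.0 + 389.08*I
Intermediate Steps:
g = 6*I*√5 (g = √(-180) = 6*I*√5 ≈ 13.416*I)
29*(781 + g) = 29*(781 + 6*I*√5) = 22649 + 174*I*√5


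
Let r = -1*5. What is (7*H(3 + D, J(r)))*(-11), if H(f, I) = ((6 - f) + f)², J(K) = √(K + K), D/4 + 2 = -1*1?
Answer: -2772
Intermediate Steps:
r = -5
D = -12 (D = -8 + 4*(-1*1) = -8 + 4*(-1) = -8 - 4 = -12)
J(K) = √2*√K (J(K) = √(2*K) = √2*√K)
H(f, I) = 36 (H(f, I) = 6² = 36)
(7*H(3 + D, J(r)))*(-11) = (7*36)*(-11) = 252*(-11) = -2772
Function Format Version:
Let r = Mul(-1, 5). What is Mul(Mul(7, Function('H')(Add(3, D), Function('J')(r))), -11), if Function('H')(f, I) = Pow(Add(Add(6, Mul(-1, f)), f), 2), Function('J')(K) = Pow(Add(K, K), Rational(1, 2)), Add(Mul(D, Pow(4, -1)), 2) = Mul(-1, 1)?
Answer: -2772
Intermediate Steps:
r = -5
D = -12 (D = Add(-8, Mul(4, Mul(-1, 1))) = Add(-8, Mul(4, -1)) = Add(-8, -4) = -12)
Function('J')(K) = Mul(Pow(2, Rational(1, 2)), Pow(K, Rational(1, 2))) (Function('J')(K) = Pow(Mul(2, K), Rational(1, 2)) = Mul(Pow(2, Rational(1, 2)), Pow(K, Rational(1, 2))))
Function('H')(f, I) = 36 (Function('H')(f, I) = Pow(6, 2) = 36)
Mul(Mul(7, Function('H')(Add(3, D), Function('J')(r))), -11) = Mul(Mul(7, 36), -11) = Mul(252, -11) = -2772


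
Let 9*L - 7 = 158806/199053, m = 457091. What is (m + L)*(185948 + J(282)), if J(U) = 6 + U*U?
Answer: 217391854532109152/1791477 ≈ 1.2135e+11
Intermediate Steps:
L = 1552177/1791477 (L = 7/9 + (158806/199053)/9 = 7/9 + (158806*(1/199053))/9 = 7/9 + (⅑)*(158806/199053) = 7/9 + 158806/1791477 = 1552177/1791477 ≈ 0.86642)
J(U) = 6 + U²
(m + L)*(185948 + J(282)) = (457091 + 1552177/1791477)*(185948 + (6 + 282²)) = 818869565584*(185948 + (6 + 79524))/1791477 = 818869565584*(185948 + 79530)/1791477 = (818869565584/1791477)*265478 = 217391854532109152/1791477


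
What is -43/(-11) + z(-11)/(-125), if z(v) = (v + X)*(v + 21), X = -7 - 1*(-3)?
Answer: 281/55 ≈ 5.1091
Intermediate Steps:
X = -4 (X = -7 + 3 = -4)
z(v) = (-4 + v)*(21 + v) (z(v) = (v - 4)*(v + 21) = (-4 + v)*(21 + v))
-43/(-11) + z(-11)/(-125) = -43/(-11) + (-84 + (-11)² + 17*(-11))/(-125) = -43*(-1/11) + (-84 + 121 - 187)*(-1/125) = 43/11 - 150*(-1/125) = 43/11 + 6/5 = 281/55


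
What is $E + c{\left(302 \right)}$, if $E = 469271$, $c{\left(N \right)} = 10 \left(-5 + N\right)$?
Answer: $472241$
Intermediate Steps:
$c{\left(N \right)} = -50 + 10 N$
$E + c{\left(302 \right)} = 469271 + \left(-50 + 10 \cdot 302\right) = 469271 + \left(-50 + 3020\right) = 469271 + 2970 = 472241$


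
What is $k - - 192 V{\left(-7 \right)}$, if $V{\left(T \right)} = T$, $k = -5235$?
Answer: $-6579$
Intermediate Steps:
$k - - 192 V{\left(-7 \right)} = -5235 - \left(-192\right) \left(-7\right) = -5235 - 1344 = -6579$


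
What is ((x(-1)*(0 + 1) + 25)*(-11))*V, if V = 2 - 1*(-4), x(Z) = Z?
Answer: -1584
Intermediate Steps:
V = 6 (V = 2 + 4 = 6)
((x(-1)*(0 + 1) + 25)*(-11))*V = ((-(0 + 1) + 25)*(-11))*6 = ((-1*1 + 25)*(-11))*6 = ((-1 + 25)*(-11))*6 = (24*(-11))*6 = -264*6 = -1584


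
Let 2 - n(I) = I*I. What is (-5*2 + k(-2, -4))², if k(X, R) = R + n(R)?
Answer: 784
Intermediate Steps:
n(I) = 2 - I² (n(I) = 2 - I*I = 2 - I²)
k(X, R) = 2 + R - R² (k(X, R) = R + (2 - R²) = 2 + R - R²)
(-5*2 + k(-2, -4))² = (-5*2 + (2 - 4 - 1*(-4)²))² = (-10 + (2 - 4 - 1*16))² = (-10 + (2 - 4 - 16))² = (-10 - 18)² = (-28)² = 784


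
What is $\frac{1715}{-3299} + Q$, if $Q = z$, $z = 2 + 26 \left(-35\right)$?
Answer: $- \frac{2997207}{3299} \approx -908.52$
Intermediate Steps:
$z = -908$ ($z = 2 - 910 = -908$)
$Q = -908$
$\frac{1715}{-3299} + Q = \frac{1715}{-3299} - 908 = 1715 \left(- \frac{1}{3299}\right) - 908 = - \frac{1715}{3299} - 908 = - \frac{2997207}{3299}$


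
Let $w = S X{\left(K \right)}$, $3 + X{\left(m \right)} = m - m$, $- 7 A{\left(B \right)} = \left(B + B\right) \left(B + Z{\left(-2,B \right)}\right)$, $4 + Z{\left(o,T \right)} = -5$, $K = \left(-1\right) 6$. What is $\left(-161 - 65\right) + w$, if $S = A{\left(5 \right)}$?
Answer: $- \frac{1702}{7} \approx -243.14$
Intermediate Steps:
$K = -6$
$Z{\left(o,T \right)} = -9$ ($Z{\left(o,T \right)} = -4 - 5 = -9$)
$A{\left(B \right)} = - \frac{2 B \left(-9 + B\right)}{7}$ ($A{\left(B \right)} = - \frac{\left(B + B\right) \left(B - 9\right)}{7} = - \frac{2 B \left(-9 + B\right)}{7}$)
$S = \frac{40}{7}$ ($S = \frac{2}{7} \cdot 5 \left(9 - 5\right) = \frac{2}{7} \cdot 5 \cdot 4 = \frac{40}{7} \approx 5.7143$)
$X{\left(m \right)} = -3$ ($X{\left(m \right)} = -3 + \left(m - m\right) = -3 + 0 = -3$)
$w = - \frac{120}{7}$ ($w = \frac{40}{7} \left(-3\right) = - \frac{120}{7} \approx -17.143$)
$\left(-161 - 65\right) + w = \left(-161 - 65\right) - \frac{120}{7} = -226 - \frac{120}{7} = - \frac{1702}{7}$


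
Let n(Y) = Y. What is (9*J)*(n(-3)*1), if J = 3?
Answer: -81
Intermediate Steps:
(9*J)*(n(-3)*1) = (9*3)*(-3*1) = 27*(-3) = -81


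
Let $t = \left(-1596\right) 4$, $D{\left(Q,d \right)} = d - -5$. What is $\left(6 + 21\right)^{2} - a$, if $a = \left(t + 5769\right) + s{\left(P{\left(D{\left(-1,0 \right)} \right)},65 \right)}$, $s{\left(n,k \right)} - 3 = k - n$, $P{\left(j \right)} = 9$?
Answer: $1285$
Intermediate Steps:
$D{\left(Q,d \right)} = 5 + d$ ($D{\left(Q,d \right)} = d + 5 = 5 + d$)
$s{\left(n,k \right)} = 3 + k - n$ ($s{\left(n,k \right)} = 3 + \left(k - n\right) = 3 + k - n$)
$t = -6384$
$a = -556$ ($a = \left(-6384 + 5769\right) + \left(3 + 65 - 9\right) = -615 + \left(3 + 65 - 9\right) = -615 + 59 = -556$)
$\left(6 + 21\right)^{2} - a = \left(6 + 21\right)^{2} - -556 = 27^{2} + 556 = 729 + 556 = 1285$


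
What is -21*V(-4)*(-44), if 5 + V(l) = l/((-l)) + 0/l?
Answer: -5544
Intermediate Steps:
V(l) = -6 (V(l) = -5 + (l/((-l)) + 0/l) = -5 + (l*(-1/l) + 0) = -5 + (-1 + 0) = -5 - 1 = -6)
-21*V(-4)*(-44) = -21*(-6)*(-44) = 126*(-44) = -5544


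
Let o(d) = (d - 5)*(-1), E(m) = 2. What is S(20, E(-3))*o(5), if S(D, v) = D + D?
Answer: 0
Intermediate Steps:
o(d) = 5 - d (o(d) = (-5 + d)*(-1) = 5 - d)
S(D, v) = 2*D
S(20, E(-3))*o(5) = (2*20)*(5 - 1*5) = 40*(5 - 5) = 40*0 = 0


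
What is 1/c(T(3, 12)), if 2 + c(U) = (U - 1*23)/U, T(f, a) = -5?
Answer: 5/18 ≈ 0.27778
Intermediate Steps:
c(U) = -2 + (-23 + U)/U (c(U) = -2 + (U - 1*23)/U = -2 + (U - 23)/U = -2 + (-23 + U)/U)
1/c(T(3, 12)) = 1/((-23 - 1*(-5))/(-5)) = 1/(-(-23 + 5)/5) = 1/(-⅕*(-18)) = 1/(18/5) = 5/18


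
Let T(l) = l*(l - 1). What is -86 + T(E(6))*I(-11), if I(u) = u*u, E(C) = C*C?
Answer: 152374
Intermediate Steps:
E(C) = C²
I(u) = u²
T(l) = l*(-1 + l)
-86 + T(E(6))*I(-11) = -86 + (6²*(-1 + 6²))*(-11)² = -86 + (36*(-1 + 36))*121 = -86 + (36*35)*121 = -86 + 1260*121 = -86 + 152460 = 152374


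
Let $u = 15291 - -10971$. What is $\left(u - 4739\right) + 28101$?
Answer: $49624$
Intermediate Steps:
$u = 26262$ ($u = 15291 + 10971 = 26262$)
$\left(u - 4739\right) + 28101 = \left(26262 - 4739\right) + 28101 = 21523 + 28101 = 49624$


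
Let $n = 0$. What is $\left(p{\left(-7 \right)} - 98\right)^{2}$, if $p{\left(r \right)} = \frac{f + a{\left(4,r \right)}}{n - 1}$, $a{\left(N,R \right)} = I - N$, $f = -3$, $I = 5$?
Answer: $9216$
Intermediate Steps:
$a{\left(N,R \right)} = 5 - N$
$p{\left(r \right)} = 2$ ($p{\left(r \right)} = \frac{-3 + \left(5 - 4\right)}{0 - 1} = \frac{-3 + \left(5 - 4\right)}{-1} = \left(-3 + 1\right) \left(-1\right) = \left(-2\right) \left(-1\right) = 2$)
$\left(p{\left(-7 \right)} - 98\right)^{2} = \left(2 - 98\right)^{2} = \left(-96\right)^{2} = 9216$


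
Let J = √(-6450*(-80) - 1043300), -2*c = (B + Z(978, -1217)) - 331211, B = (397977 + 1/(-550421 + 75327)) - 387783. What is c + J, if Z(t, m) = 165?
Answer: 152434860089/950188 + 10*I*√5273 ≈ 1.6043e+5 + 726.15*I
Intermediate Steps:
B = 4843108235/475094 (B = (397977 + 1/(-475094)) - 387783 = (397977 - 1/475094) - 387783 = 189076484837/475094 - 387783 = 4843108235/475094 ≈ 10194.)
c = 152434860089/950188 (c = -((4843108235/475094 + 165) - 331211)/2 = -(4921498745/475094 - 331211)/2 = -½*(-152434860089/475094) = 152434860089/950188 ≈ 1.6043e+5)
J = 10*I*√5273 (J = √(516000 - 1043300) = √(-527300) = 10*I*√5273 ≈ 726.15*I)
c + J = 152434860089/950188 + 10*I*√5273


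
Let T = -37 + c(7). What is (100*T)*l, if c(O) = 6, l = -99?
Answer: 306900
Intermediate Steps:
T = -31 (T = -37 + 6 = -31)
(100*T)*l = (100*(-31))*(-99) = -3100*(-99) = 306900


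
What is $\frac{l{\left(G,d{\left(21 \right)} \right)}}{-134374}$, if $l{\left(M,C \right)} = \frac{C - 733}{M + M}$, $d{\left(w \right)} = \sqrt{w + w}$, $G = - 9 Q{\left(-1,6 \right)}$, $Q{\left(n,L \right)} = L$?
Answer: $- \frac{733}{14512392} + \frac{\sqrt{42}}{14512392} \approx -5.0062 \cdot 10^{-5}$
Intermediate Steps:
$G = -54$ ($G = \left(-9\right) 6 = -54$)
$d{\left(w \right)} = \sqrt{2} \sqrt{w}$ ($d{\left(w \right)} = \sqrt{2 w} = \sqrt{2} \sqrt{w}$)
$l{\left(M,C \right)} = \frac{-733 + C}{2 M}$
$\frac{l{\left(G,d{\left(21 \right)} \right)}}{-134374} = \frac{\frac{1}{2} \frac{1}{-54} \left(-733 + \sqrt{2} \sqrt{21}\right)}{-134374} = \frac{1}{2} \left(- \frac{1}{54}\right) \left(-733 + \sqrt{42}\right) \left(- \frac{1}{134374}\right) = \left(\frac{733}{108} - \frac{\sqrt{42}}{108}\right) \left(- \frac{1}{134374}\right) = - \frac{733}{14512392} + \frac{\sqrt{42}}{14512392}$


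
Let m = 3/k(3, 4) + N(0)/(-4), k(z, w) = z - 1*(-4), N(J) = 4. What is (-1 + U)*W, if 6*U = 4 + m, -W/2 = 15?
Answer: 90/7 ≈ 12.857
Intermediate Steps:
k(z, w) = 4 + z (k(z, w) = z + 4 = 4 + z)
m = -4/7 (m = 3/(4 + 3) + 4/(-4) = 3/7 + 4*(-1/4) = 3*(1/7) - 1 = 3/7 - 1 = -4/7 ≈ -0.57143)
W = -30 (W = -2*15 = -30)
U = 4/7 (U = (4 - 4/7)/6 = (1/6)*(24/7) = 4/7 ≈ 0.57143)
(-1 + U)*W = (-1 + 4/7)*(-30) = -3/7*(-30) = 90/7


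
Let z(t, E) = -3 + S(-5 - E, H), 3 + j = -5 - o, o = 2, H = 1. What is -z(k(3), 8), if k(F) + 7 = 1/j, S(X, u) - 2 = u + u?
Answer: -1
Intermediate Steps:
j = -10 (j = -3 + (-5 - 1*2) = -3 + (-5 - 2) = -3 - 7 = -10)
S(X, u) = 2 + 2*u (S(X, u) = 2 + (u + u) = 2 + 2*u)
k(F) = -71/10 (k(F) = -7 + 1/(-10) = -7 - ⅒ = -71/10)
z(t, E) = 1 (z(t, E) = -3 + (2 + 2*1) = -3 + (2 + 2) = -3 + 4 = 1)
-z(k(3), 8) = -1*1 = -1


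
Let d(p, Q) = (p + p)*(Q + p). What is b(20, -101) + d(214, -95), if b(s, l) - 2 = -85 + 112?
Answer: 50961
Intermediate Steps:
d(p, Q) = 2*p*(Q + p) (d(p, Q) = (2*p)*(Q + p) = 2*p*(Q + p))
b(s, l) = 29 (b(s, l) = 2 + (-85 + 112) = 2 + 27 = 29)
b(20, -101) + d(214, -95) = 29 + 2*214*(-95 + 214) = 29 + 2*214*119 = 29 + 50932 = 50961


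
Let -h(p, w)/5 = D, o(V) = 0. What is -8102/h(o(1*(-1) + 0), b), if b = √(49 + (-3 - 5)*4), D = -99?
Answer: -8102/495 ≈ -16.368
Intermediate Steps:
b = √17 (b = √(49 - 8*4) = √(49 - 32) = √17 ≈ 4.1231)
h(p, w) = 495 (h(p, w) = -5*(-99) = 495)
-8102/h(o(1*(-1) + 0), b) = -8102/495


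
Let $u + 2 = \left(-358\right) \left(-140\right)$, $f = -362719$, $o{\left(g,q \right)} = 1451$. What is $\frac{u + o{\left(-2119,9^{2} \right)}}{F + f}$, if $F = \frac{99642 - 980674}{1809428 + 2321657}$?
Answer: $- \frac{213035922365}{1498423901147} \approx -0.14217$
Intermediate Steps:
$F = - \frac{881032}{4131085} \approx -0.21327$
$u = 50118$ ($u = -2 - -50120 = -2 + 50120 = 50118$)
$\frac{u + o{\left(-2119,9^{2} \right)}}{F + f} = \frac{50118 + 1451}{- \frac{881032}{4131085} - 362719} = \frac{51569}{- \frac{1498423901147}{4131085}} = 51569 \left(- \frac{4131085}{1498423901147}\right) = - \frac{213035922365}{1498423901147}$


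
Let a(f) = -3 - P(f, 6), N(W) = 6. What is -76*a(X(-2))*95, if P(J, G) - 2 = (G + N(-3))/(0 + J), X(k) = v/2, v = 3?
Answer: 93860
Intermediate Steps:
X(k) = 3/2
P(J, G) = 2 + (6 + G)/J (P(J, G) = 2 + (G + 6)/(0 + J) = 2 + (6 + G)/J)
a(f) = -3 - (12 + 2*f)/f (a(f) = -3 - (6 + 6 + 2*f)/f = -3 - (12 + 2*f)/f)
-76*a(X(-2))*95 = -76*(-5 - 12/3/2)*95 = -76*(-5 - 12*2/3)*95 = -76*(-5 - 8)*95 = -76*(-13)*95 = 988*95 = 93860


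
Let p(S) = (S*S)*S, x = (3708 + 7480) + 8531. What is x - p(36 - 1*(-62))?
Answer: -921473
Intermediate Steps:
x = 19719 (x = 11188 + 8531 = 19719)
p(S) = S³ (p(S) = S²*S = S³)
x - p(36 - 1*(-62)) = 19719 - (36 - 1*(-62))³ = 19719 - (36 + 62)³ = 19719 - 1*98³ = 19719 - 1*941192 = 19719 - 941192 = -921473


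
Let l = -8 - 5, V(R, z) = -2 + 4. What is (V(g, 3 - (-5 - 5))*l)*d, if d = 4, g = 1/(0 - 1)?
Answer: -104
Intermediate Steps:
g = -1 (g = 1/(-1) = -1)
V(R, z) = 2
l = -13
(V(g, 3 - (-5 - 5))*l)*d = (2*(-13))*4 = -26*4 = -104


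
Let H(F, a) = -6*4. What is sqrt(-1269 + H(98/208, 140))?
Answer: I*sqrt(1293) ≈ 35.958*I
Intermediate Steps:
H(F, a) = -24
sqrt(-1269 + H(98/208, 140)) = sqrt(-1269 - 24) = sqrt(-1293) = I*sqrt(1293)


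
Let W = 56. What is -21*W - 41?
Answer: -1217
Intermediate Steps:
-21*W - 41 = -21*56 - 41 = -1176 - 41 = -1217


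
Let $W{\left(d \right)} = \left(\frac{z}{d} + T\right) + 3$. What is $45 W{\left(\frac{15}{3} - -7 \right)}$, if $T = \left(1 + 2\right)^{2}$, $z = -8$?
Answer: $510$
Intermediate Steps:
$T = 9$ ($T = 3^{2} = 9$)
$W{\left(d \right)} = 12 - \frac{8}{d}$ ($W{\left(d \right)} = \left(- \frac{8}{d} + 9\right) + 3 = \left(9 - \frac{8}{d}\right) + 3 = 12 - \frac{8}{d}$)
$45 W{\left(\frac{15}{3} - -7 \right)} = 45 \left(12 - \frac{8}{\frac{15}{3} - -7}\right) = 45 \left(12 - \frac{8}{15 \cdot \frac{1}{3} + 7}\right) = 45 \left(12 - \frac{8}{5 + 7}\right) = 45 \left(12 - \frac{8}{12}\right) = 45 \left(12 - \frac{2}{3}\right) = 45 \cdot \frac{34}{3} = 510$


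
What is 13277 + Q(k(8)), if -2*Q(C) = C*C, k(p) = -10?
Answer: 13227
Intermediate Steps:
Q(C) = -C²/2 (Q(C) = -C*C/2 = -C²/2)
13277 + Q(k(8)) = 13277 - ½*(-10)² = 13277 - ½*100 = 13277 - 50 = 13227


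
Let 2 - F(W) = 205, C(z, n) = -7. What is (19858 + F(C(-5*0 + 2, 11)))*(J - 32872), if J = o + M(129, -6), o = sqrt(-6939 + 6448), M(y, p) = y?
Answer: -643563665 + 19655*I*sqrt(491) ≈ -6.4356e+8 + 4.3553e+5*I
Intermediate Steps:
o = I*sqrt(491) (o = sqrt(-491) = I*sqrt(491) ≈ 22.159*I)
F(W) = -203 (F(W) = 2 - 1*205 = 2 - 205 = -203)
J = 129 + I*sqrt(491) (J = I*sqrt(491) + 129 = 129 + I*sqrt(491) ≈ 129.0 + 22.159*I)
(19858 + F(C(-5*0 + 2, 11)))*(J - 32872) = (19858 - 203)*((129 + I*sqrt(491)) - 32872) = 19655*(-32743 + I*sqrt(491)) = -643563665 + 19655*I*sqrt(491)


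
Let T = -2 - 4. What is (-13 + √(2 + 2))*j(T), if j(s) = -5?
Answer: 55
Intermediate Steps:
T = -6
(-13 + √(2 + 2))*j(T) = (-13 + √(2 + 2))*(-5) = (-13 + √4)*(-5) = (-13 + 2)*(-5) = -11*(-5) = 55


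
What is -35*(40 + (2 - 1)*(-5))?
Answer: -1225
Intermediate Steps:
-35*(40 + (2 - 1)*(-5)) = -35*(40 + 1*(-5)) = -35*(40 - 5) = -35*35 = -1225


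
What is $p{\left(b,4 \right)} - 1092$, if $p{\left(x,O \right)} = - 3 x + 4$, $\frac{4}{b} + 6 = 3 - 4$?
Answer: $- \frac{7604}{7} \approx -1086.3$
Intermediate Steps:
$b = - \frac{4}{7}$ ($b = \frac{4}{-6 + \left(3 - 4\right)} = \frac{4}{-6 - 1} = \frac{4}{-7} = 4 \left(- \frac{1}{7}\right) = - \frac{4}{7} \approx -0.57143$)
$p{\left(x,O \right)} = 4 - 3 x$
$p{\left(b,4 \right)} - 1092 = \left(4 - - \frac{12}{7}\right) - 1092 = \left(4 + \frac{12}{7}\right) - 1092 = \frac{40}{7} - 1092 = - \frac{7604}{7}$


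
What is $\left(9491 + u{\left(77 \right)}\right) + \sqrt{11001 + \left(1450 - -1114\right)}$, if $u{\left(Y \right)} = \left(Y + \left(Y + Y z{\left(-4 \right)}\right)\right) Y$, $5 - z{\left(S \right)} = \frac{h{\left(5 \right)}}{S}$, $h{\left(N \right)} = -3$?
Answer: $\frac{186189}{4} + \sqrt{13565} \approx 46664.0$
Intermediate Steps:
$z{\left(S \right)} = 5 + \frac{3}{S}$ ($z{\left(S \right)} = 5 - - \frac{3}{S} = 5 + \frac{3}{S}$)
$u{\left(Y \right)} = \frac{25 Y^{2}}{4}$ ($u{\left(Y \right)} = \left(Y + \left(Y + Y \left(5 + \frac{3}{-4}\right)\right)\right) Y = \left(Y + \left(Y + Y \left(5 + 3 \left(- \frac{1}{4}\right)\right)\right)\right) Y = \left(Y + \left(Y + Y \left(5 - \frac{3}{4}\right)\right)\right) Y = \left(Y + \left(Y + Y \frac{17}{4}\right)\right) Y = \left(Y + \left(Y + \frac{17 Y}{4}\right)\right) Y = \left(Y + \frac{21 Y}{4}\right) Y = \frac{25 Y}{4} Y = \frac{25 Y^{2}}{4}$)
$\left(9491 + u{\left(77 \right)}\right) + \sqrt{11001 + \left(1450 - -1114\right)} = \left(9491 + \frac{25 \cdot 77^{2}}{4}\right) + \sqrt{11001 + \left(1450 - -1114\right)} = \left(9491 + \frac{25}{4} \cdot 5929\right) + \sqrt{11001 + \left(1450 + 1114\right)} = \left(9491 + \frac{148225}{4}\right) + \sqrt{11001 + 2564} = \frac{186189}{4} + \sqrt{13565}$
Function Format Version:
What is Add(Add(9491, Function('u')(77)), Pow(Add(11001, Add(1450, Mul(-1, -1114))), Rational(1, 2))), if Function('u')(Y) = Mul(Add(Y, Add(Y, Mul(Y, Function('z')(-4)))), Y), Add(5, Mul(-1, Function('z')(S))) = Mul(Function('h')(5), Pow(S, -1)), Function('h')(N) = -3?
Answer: Add(Rational(186189, 4), Pow(13565, Rational(1, 2))) ≈ 46664.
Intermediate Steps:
Function('z')(S) = Add(5, Mul(3, Pow(S, -1))) (Function('z')(S) = Add(5, Mul(-1, Mul(-3, Pow(S, -1)))) = Add(5, Mul(3, Pow(S, -1))))
Function('u')(Y) = Mul(Rational(25, 4), Pow(Y, 2)) (Function('u')(Y) = Mul(Add(Y, Add(Y, Mul(Y, Add(5, Mul(3, Pow(-4, -1)))))), Y) = Mul(Add(Y, Add(Y, Mul(Y, Add(5, Mul(3, Rational(-1, 4)))))), Y) = Mul(Add(Y, Add(Y, Mul(Y, Add(5, Rational(-3, 4))))), Y) = Mul(Add(Y, Add(Y, Mul(Y, Rational(17, 4)))), Y) = Mul(Add(Y, Add(Y, Mul(Rational(17, 4), Y))), Y) = Mul(Add(Y, Mul(Rational(21, 4), Y)), Y) = Mul(Mul(Rational(25, 4), Y), Y) = Mul(Rational(25, 4), Pow(Y, 2)))
Add(Add(9491, Function('u')(77)), Pow(Add(11001, Add(1450, Mul(-1, -1114))), Rational(1, 2))) = Add(Add(9491, Mul(Rational(25, 4), Pow(77, 2))), Pow(Add(11001, Add(1450, Mul(-1, -1114))), Rational(1, 2))) = Add(Add(9491, Mul(Rational(25, 4), 5929)), Pow(Add(11001, Add(1450, 1114)), Rational(1, 2))) = Add(Add(9491, Rational(148225, 4)), Pow(Add(11001, 2564), Rational(1, 2))) = Add(Rational(186189, 4), Pow(13565, Rational(1, 2)))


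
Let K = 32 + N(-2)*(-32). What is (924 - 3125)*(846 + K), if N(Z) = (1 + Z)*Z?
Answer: -1791614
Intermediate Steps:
N(Z) = Z*(1 + Z)
K = -32 (K = 32 - 2*(1 - 2)*(-32) = 32 - 2*(-1)*(-32) = 32 + 2*(-32) = 32 - 64 = -32)
(924 - 3125)*(846 + K) = (924 - 3125)*(846 - 32) = -2201*814 = -1791614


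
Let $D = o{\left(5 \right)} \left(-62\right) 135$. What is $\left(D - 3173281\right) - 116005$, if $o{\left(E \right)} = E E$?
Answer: $-3498536$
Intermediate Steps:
$o{\left(E \right)} = E^{2}$
$D = -209250$ ($D = 5^{2} \left(-62\right) 135 = 25 \left(-62\right) 135 = \left(-1550\right) 135 = -209250$)
$\left(D - 3173281\right) - 116005 = \left(-209250 - 3173281\right) - 116005 = -3382531 - 116005 = -3498536$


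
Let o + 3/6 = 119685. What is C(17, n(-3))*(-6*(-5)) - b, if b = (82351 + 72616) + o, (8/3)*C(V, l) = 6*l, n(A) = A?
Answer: -274854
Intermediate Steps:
o = 239369/2 (o = -½ + 119685 = 239369/2 ≈ 1.1968e+5)
C(V, l) = 9*l/4 (C(V, l) = 3*(6*l)/8 = 9*l/4)
b = 549303/2 (b = (82351 + 72616) + 239369/2 = 154967 + 239369/2 = 549303/2 ≈ 2.7465e+5)
C(17, n(-3))*(-6*(-5)) - b = ((9/4)*(-3))*(-6*(-5)) - 1*549303/2 = -27/4*30 - 549303/2 = -405/2 - 549303/2 = -274854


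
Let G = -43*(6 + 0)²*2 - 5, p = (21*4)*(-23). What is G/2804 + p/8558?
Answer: -15977843/11998316 ≈ -1.3317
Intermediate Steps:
p = -1932 (p = 84*(-23) = -1932)
G = -3101 (G = -43*6²*2 - 5 = -1548*2 - 5 = -43*72 - 5 = -3096 - 5 = -3101)
G/2804 + p/8558 = -3101/2804 - 1932/8558 = -3101*1/2804 - 1932*1/8558 = -3101/2804 - 966/4279 = -15977843/11998316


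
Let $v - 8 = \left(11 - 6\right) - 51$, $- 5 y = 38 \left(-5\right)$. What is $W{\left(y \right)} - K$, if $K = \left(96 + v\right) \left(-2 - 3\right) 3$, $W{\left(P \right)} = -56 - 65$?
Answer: $749$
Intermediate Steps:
$y = 38$ ($y = - \frac{38 \left(-5\right)}{5} = \left(- \frac{1}{5}\right) \left(-190\right) = 38$)
$v = -38$ ($v = 8 + \left(\left(11 - 6\right) - 51\right) = 8 + \left(5 - 51\right) = 8 - 46 = -38$)
$W{\left(P \right)} = -121$
$K = -870$ ($K = \left(96 - 38\right) \left(-2 - 3\right) 3 = 58 \left(\left(-5\right) 3\right) = 58 \left(-15\right) = -870$)
$W{\left(y \right)} - K = -121 - -870 = -121 + 870 = 749$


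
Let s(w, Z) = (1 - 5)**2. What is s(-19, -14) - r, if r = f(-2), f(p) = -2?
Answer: 18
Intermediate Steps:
s(w, Z) = 16 (s(w, Z) = (-4)**2 = 16)
r = -2
s(-19, -14) - r = 16 - 1*(-2) = 16 + 2 = 18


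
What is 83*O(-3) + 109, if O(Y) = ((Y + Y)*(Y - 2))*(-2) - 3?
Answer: -5120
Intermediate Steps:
O(Y) = -3 - 4*Y*(-2 + Y) (O(Y) = ((2*Y)*(-2 + Y))*(-2) - 3 = (2*Y*(-2 + Y))*(-2) - 3 = -4*Y*(-2 + Y) - 3 = -3 - 4*Y*(-2 + Y))
83*O(-3) + 109 = 83*(-3 - 4*(-3)**2 + 8*(-3)) + 109 = 83*(-3 - 4*9 - 24) + 109 = 83*(-3 - 36 - 24) + 109 = 83*(-63) + 109 = -5229 + 109 = -5120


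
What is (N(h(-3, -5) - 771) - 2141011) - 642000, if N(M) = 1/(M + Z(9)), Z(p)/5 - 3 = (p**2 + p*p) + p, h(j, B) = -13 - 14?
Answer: -200376791/72 ≈ -2.7830e+6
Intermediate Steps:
h(j, B) = -27
Z(p) = 15 + 5*p + 10*p**2 (Z(p) = 15 + 5*((p**2 + p*p) + p) = 15 + 5*((p**2 + p**2) + p) = 15 + 5*(2*p**2 + p) = 15 + 5*(p + 2*p**2) = 15 + (5*p + 10*p**2) = 15 + 5*p + 10*p**2)
N(M) = 1/(870 + M) (N(M) = 1/(M + (15 + 5*9 + 10*9**2)) = 1/(M + (15 + 45 + 10*81)) = 1/(M + (15 + 45 + 810)) = 1/(M + 870) = 1/(870 + M))
(N(h(-3, -5) - 771) - 2141011) - 642000 = (1/(870 + (-27 - 771)) - 2141011) - 642000 = (1/(870 - 798) - 2141011) - 642000 = (1/72 - 2141011) - 642000 = -154152791/72 - 642000 = -200376791/72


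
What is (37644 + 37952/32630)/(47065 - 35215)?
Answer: 307090418/96666375 ≈ 3.1768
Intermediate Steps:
(37644 + 37952/32630)/(47065 - 35215) = (37644 + 37952*(1/32630))/11850 = (37644 + 18976/16315)*(1/11850) = (614180836/16315)*(1/11850) = 307090418/96666375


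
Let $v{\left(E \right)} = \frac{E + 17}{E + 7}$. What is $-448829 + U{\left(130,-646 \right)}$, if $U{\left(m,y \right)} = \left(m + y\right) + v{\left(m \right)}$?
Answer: $- \frac{61560118}{137} \approx -4.4934 \cdot 10^{5}$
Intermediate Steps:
$v{\left(E \right)} = \frac{17 + E}{7 + E}$
$U{\left(m,y \right)} = m + y + \frac{17 + m}{7 + m}$ ($U{\left(m,y \right)} = \left(m + y\right) + \frac{17 + m}{7 + m} = m + y + \frac{17 + m}{7 + m}$)
$-448829 + U{\left(130,-646 \right)} = -448829 + \frac{17 + 130 + \left(7 + 130\right) \left(130 - 646\right)}{7 + 130} = -448829 + \frac{17 + 130 + 137 \left(-516\right)}{137} = -448829 + \frac{17 + 130 - 70692}{137} = -448829 + \frac{1}{137} \left(-70545\right) = -448829 - \frac{70545}{137} = - \frac{61560118}{137}$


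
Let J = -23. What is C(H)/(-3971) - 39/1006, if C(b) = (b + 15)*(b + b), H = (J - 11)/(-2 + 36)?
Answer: -126701/3994826 ≈ -0.031716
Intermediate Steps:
H = -1 (H = (-23 - 11)/(-2 + 36) = -34/34 = -34*1/34 = -1)
C(b) = 2*b*(15 + b) (C(b) = (15 + b)*(2*b) = 2*b*(15 + b))
C(H)/(-3971) - 39/1006 = (2*(-1)*(15 - 1))/(-3971) - 39/1006 = (2*(-1)*14)*(-1/3971) - 39*1/1006 = -28*(-1/3971) - 39/1006 = 28/3971 - 39/1006 = -126701/3994826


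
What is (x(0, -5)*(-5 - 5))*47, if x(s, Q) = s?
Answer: 0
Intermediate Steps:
(x(0, -5)*(-5 - 5))*47 = (0*(-5 - 5))*47 = (0*(-10))*47 = 0*47 = 0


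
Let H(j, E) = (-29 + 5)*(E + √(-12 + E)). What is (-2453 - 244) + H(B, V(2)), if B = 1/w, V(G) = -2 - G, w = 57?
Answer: -2601 - 96*I ≈ -2601.0 - 96.0*I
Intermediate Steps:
B = 1/57 ≈ 0.017544
H(j, E) = -24*E - 24*√(-12 + E) (H(j, E) = -24*(E + √(-12 + E)) = -24*E - 24*√(-12 + E))
(-2453 - 244) + H(B, V(2)) = (-2453 - 244) + (-24*(-2 - 1*2) - 24*√(-12 + (-2 - 1*2))) = -2697 + (-24*(-2 - 2) - 24*√(-12 + (-2 - 2))) = -2697 + (-24*(-4) - 24*√(-12 - 4)) = -2697 + (96 - 96*I) = -2601 - 96*I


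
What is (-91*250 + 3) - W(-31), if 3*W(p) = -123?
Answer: -22706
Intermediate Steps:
W(p) = -41 (W(p) = (⅓)*(-123) = -41)
(-91*250 + 3) - W(-31) = (-91*250 + 3) - 1*(-41) = (-22750 + 3) + 41 = -22747 + 41 = -22706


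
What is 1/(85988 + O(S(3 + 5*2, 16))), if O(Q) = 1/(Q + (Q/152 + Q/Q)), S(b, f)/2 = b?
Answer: 2065/177565296 ≈ 1.1630e-5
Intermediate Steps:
S(b, f) = 2*b
O(Q) = 1/(1 + 153*Q/152) (O(Q) = 1/(Q + (Q*(1/152) + 1)) = 1/(Q + (Q/152 + 1)) = 1/(Q + (1 + Q/152)) = 1/(1 + 153*Q/152))
1/(85988 + O(S(3 + 5*2, 16))) = 1/(85988 + 152/(152 + 153*(2*(3 + 5*2)))) = 1/(85988 + 152/(152 + 153*(2*(3 + 10)))) = 1/(85988 + 152/(152 + 153*(2*13))) = 1/(85988 + 152/(152 + 153*26)) = 1/(85988 + 152/(152 + 3978)) = 1/(85988 + 152/4130) = 1/(85988 + 152*(1/4130)) = 1/(85988 + 76/2065) = 1/(177565296/2065) = 2065/177565296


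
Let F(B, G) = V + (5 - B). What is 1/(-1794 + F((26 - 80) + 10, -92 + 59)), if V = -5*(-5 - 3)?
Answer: -1/1705 ≈ -0.00058651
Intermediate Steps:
V = 40 (V = -5*(-8) = 40)
F(B, G) = 45 - B (F(B, G) = 40 + (5 - B) = 45 - B)
1/(-1794 + F((26 - 80) + 10, -92 + 59)) = 1/(-1794 + (45 - ((26 - 80) + 10))) = 1/(-1794 + (45 - (-54 + 10))) = 1/(-1794 + (45 - 1*(-44))) = 1/(-1794 + (45 + 44)) = 1/(-1794 + 89) = 1/(-1705) = -1/1705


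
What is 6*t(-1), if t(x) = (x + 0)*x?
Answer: 6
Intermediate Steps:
t(x) = x² (t(x) = x*x = x²)
6*t(-1) = 6*(-1)² = 6*1 = 6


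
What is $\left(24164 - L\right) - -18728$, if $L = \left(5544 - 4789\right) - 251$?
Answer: $42388$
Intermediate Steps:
$L = 504$ ($L = 755 - 251 = 504$)
$\left(24164 - L\right) - -18728 = \left(24164 - 504\right) - -18728 = \left(24164 - 504\right) + 18728 = 23660 + 18728 = 42388$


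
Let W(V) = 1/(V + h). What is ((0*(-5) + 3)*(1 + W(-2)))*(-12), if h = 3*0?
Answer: -18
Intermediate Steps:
h = 0
W(V) = 1/V (W(V) = 1/(V + 0) = 1/V)
((0*(-5) + 3)*(1 + W(-2)))*(-12) = ((0*(-5) + 3)*(1 + 1/(-2)))*(-12) = ((0 + 3)*(1 - ½))*(-12) = (3*(½))*(-12) = (3/2)*(-12) = -18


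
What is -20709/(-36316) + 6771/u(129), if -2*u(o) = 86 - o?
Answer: 492681759/1561588 ≈ 315.50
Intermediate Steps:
u(o) = -43 + o/2 (u(o) = -(86 - o)/2 = -43 + o/2)
-20709/(-36316) + 6771/u(129) = -20709/(-36316) + 6771/(-43 + (½)*129) = -20709*(-1/36316) + 6771/(-43 + 129/2) = 20709/36316 + 6771/(43/2) = 20709/36316 + 6771*(2/43) = 20709/36316 + 13542/43 = 492681759/1561588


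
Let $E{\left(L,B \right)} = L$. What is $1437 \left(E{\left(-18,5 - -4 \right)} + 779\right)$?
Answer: $1093557$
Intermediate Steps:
$1437 \left(E{\left(-18,5 - -4 \right)} + 779\right) = 1437 \left(-18 + 779\right) = 1437 \cdot 761 = 1093557$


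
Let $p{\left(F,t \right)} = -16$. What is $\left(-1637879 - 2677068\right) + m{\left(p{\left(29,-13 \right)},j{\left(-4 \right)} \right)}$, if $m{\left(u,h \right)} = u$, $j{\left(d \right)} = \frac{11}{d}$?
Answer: $-4314963$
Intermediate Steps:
$\left(-1637879 - 2677068\right) + m{\left(p{\left(29,-13 \right)},j{\left(-4 \right)} \right)} = \left(-1637879 - 2677068\right) - 16 = -4314947 - 16 = -4314963$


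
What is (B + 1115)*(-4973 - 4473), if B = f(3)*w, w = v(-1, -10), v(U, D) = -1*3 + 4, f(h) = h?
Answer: -10560628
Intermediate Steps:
v(U, D) = 1 (v(U, D) = -3 + 4 = 1)
w = 1
B = 3 (B = 3*1 = 3)
(B + 1115)*(-4973 - 4473) = (3 + 1115)*(-4973 - 4473) = 1118*(-9446) = -10560628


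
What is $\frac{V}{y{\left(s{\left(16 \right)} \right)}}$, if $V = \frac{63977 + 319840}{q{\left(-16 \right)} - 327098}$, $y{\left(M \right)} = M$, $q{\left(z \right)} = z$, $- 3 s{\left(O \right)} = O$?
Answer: $\frac{127939}{581536} \approx 0.22$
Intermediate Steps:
$s{\left(O \right)} = - \frac{O}{3}$
$V = - \frac{127939}{109038}$ ($V = \frac{63977 + 319840}{-16 - 327098} = \frac{383817}{-327114} = 383817 \left(- \frac{1}{327114}\right) = - \frac{127939}{109038} \approx -1.1733$)
$\frac{V}{y{\left(s{\left(16 \right)} \right)}} = - \frac{127939}{109038 \left(\left(- \frac{1}{3}\right) 16\right)} = - \frac{127939}{109038 \left(- \frac{16}{3}\right)} = \left(- \frac{127939}{109038}\right) \left(- \frac{3}{16}\right) = \frac{127939}{581536}$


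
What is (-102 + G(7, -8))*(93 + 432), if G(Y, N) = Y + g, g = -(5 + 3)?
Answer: -54075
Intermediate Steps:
g = -8 (g = -1*8 = -8)
G(Y, N) = -8 + Y (G(Y, N) = Y - 8 = -8 + Y)
(-102 + G(7, -8))*(93 + 432) = (-102 + (-8 + 7))*(93 + 432) = (-102 - 1)*525 = -103*525 = -54075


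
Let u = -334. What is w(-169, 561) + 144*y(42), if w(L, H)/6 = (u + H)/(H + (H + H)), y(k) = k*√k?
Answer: 454/561 + 6048*√42 ≈ 39196.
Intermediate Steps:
y(k) = k^(3/2)
w(L, H) = 2*(-334 + H)/H (w(L, H) = 6*((-334 + H)/(H + (H + H))) = 6*((-334 + H)/(H + 2*H)) = 6*((-334 + H)/((3*H))) = 6*((-334 + H)*(1/(3*H))) = 6*((-334 + H)/(3*H)) = 2*(-334 + H)/H)
w(-169, 561) + 144*y(42) = (2 - 668/561) + 144*42^(3/2) = (2 - 668*1/561) + 144*(42*√42) = (2 - 668/561) + 6048*√42 = 454/561 + 6048*√42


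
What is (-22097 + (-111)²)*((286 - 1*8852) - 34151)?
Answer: 417601392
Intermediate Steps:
(-22097 + (-111)²)*((286 - 1*8852) - 34151) = (-22097 + 12321)*((286 - 8852) - 34151) = -9776*(-8566 - 34151) = -9776*(-42717) = 417601392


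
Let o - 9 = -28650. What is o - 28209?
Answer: -56850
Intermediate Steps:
o = -28641 (o = 9 - 28650 = -28641)
o - 28209 = -28641 - 28209 = -56850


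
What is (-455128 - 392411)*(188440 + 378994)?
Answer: -480922444926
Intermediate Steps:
(-455128 - 392411)*(188440 + 378994) = -847539*567434 = -480922444926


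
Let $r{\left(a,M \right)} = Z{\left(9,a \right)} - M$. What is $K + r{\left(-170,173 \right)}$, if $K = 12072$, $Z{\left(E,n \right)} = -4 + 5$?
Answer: $11900$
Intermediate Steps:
$Z{\left(E,n \right)} = 1$
$r{\left(a,M \right)} = 1 - M$
$K + r{\left(-170,173 \right)} = 12072 + \left(1 - 173\right) = 12072 - 172 = 11900$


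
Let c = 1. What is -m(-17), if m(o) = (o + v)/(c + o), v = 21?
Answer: ¼ ≈ 0.25000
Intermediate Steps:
m(o) = (21 + o)/(1 + o) (m(o) = (o + 21)/(1 + o) = (21 + o)/(1 + o))
-m(-17) = -(21 - 17)/(1 - 17) = -4/(-16) = -(-1)*4/16 = -1*(-¼) = ¼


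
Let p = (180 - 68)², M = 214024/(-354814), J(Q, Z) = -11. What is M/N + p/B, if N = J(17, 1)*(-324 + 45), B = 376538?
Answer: 109507069108/3306623609817 ≈ 0.033117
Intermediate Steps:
M = -107012/177407 (M = 214024*(-1/354814) = -107012/177407 ≈ -0.60320)
p = 12544 (p = 112² = 12544)
N = 3069 (N = -11*(-324 + 45) = -11*(-279) = 3069)
M/N + p/B = -107012/177407/3069 + 12544/376538 = -107012/177407*1/3069 + 12544*(1/376538) = -3452/17563293 + 6272/188269 = 109507069108/3306623609817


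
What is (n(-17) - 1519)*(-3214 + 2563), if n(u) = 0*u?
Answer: 988869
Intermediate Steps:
n(u) = 0
(n(-17) - 1519)*(-3214 + 2563) = (0 - 1519)*(-3214 + 2563) = -1519*(-651) = 988869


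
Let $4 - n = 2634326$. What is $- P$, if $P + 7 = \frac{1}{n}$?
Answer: $\frac{18440255}{2634322} \approx 7.0$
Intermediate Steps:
$n = -2634322$ ($n = 4 - 2634326 = -2634322$)
$P = - \frac{18440255}{2634322}$ ($P = -7 + \frac{1}{-2634322} = -7 - \frac{1}{2634322} = - \frac{18440255}{2634322} \approx -7.0$)
$- P = \left(-1\right) \left(- \frac{18440255}{2634322}\right) = \frac{18440255}{2634322}$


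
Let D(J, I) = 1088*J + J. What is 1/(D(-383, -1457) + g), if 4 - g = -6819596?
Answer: 1/6402513 ≈ 1.5619e-7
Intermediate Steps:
g = 6819600 (g = 4 - 1*(-6819596) = 4 + 6819596 = 6819600)
D(J, I) = 1089*J
1/(D(-383, -1457) + g) = 1/(1089*(-383) + 6819600) = 1/(-417087 + 6819600) = 1/6402513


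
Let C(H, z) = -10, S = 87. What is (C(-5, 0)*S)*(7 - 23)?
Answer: 13920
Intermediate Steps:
(C(-5, 0)*S)*(7 - 23) = (-10*87)*(7 - 23) = -870*(-16) = 13920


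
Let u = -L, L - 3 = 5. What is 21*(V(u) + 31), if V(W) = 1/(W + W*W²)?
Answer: 338499/520 ≈ 650.96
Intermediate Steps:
L = 8 (L = 3 + 5 = 8)
u = -8 (u = -1*8 = -8)
V(W) = 1/(W + W³)
21*(V(u) + 31) = 21*(1/(-8 + (-8)³) + 31) = 21*(1/(-8 - 512) + 31) = 21*(1/(-520) + 31) = 21*(-1/520 + 31) = 21*(16119/520) = 338499/520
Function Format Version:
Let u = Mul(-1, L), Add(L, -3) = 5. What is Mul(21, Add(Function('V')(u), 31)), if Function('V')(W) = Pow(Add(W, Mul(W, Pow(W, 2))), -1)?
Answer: Rational(338499, 520) ≈ 650.96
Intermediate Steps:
L = 8 (L = Add(3, 5) = 8)
u = -8 (u = Mul(-1, 8) = -8)
Function('V')(W) = Pow(Add(W, Pow(W, 3)), -1)
Mul(21, Add(Function('V')(u), 31)) = Mul(21, Add(Pow(Add(-8, Pow(-8, 3)), -1), 31)) = Mul(21, Add(Pow(Add(-8, -512), -1), 31)) = Mul(21, Add(Pow(-520, -1), 31)) = Mul(21, Add(Rational(-1, 520), 31)) = Mul(21, Rational(16119, 520)) = Rational(338499, 520)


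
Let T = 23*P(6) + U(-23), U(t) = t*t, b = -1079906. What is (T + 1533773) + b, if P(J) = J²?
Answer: 455224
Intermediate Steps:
U(t) = t²
T = 1357 (T = 23*6² + (-23)² = 23*36 + 529 = 828 + 529 = 1357)
(T + 1533773) + b = (1357 + 1533773) - 1079906 = 1535130 - 1079906 = 455224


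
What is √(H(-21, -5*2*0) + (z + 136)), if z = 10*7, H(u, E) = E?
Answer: √206 ≈ 14.353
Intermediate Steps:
z = 70
√(H(-21, -5*2*0) + (z + 136)) = √(-5*2*0 + (70 + 136)) = √(-10*0 + 206) = √(0 + 206) = √206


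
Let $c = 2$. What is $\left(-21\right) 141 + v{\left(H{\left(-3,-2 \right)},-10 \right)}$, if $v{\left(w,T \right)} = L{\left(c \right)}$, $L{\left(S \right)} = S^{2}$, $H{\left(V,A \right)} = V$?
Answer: $-2957$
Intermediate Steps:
$v{\left(w,T \right)} = 4$ ($v{\left(w,T \right)} = 2^{2} = 4$)
$\left(-21\right) 141 + v{\left(H{\left(-3,-2 \right)},-10 \right)} = \left(-21\right) 141 + 4 = -2961 + 4 = -2957$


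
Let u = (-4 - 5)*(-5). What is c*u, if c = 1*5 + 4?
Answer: 405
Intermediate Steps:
u = 45 (u = -9*(-5) = 45)
c = 9 (c = 5 + 4 = 9)
c*u = 9*45 = 405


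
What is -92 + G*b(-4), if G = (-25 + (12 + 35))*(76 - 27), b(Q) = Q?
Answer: -4404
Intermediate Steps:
G = 1078 (G = (-25 + 47)*49 = 22*49 = 1078)
-92 + G*b(-4) = -92 + 1078*(-4) = -92 - 4312 = -4404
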